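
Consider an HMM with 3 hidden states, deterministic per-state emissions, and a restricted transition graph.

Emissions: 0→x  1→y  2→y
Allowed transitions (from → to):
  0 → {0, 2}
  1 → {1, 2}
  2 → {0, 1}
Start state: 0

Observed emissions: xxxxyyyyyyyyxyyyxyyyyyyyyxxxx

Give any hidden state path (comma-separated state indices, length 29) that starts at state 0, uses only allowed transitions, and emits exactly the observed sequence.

0,0,0,0,2,1,1,1,2,1,1,2,0,2,1,2,0,2,1,1,1,1,1,1,2,0,0,0,0

  t0 'x' -> {0}, take 0 (start)
  t1 'x' -> {0}, take 0 (0->0 ok)
  t2 'x' -> {0}, take 0 (0->0 ok)
  t3 'x' -> {0}, take 0 (0->0 ok)
  t4 'y' -> {1,2}, take 2 (0->2 ok)
  t5 'y' -> {1,2}, take 1 (2->1 ok)
  t6 'y' -> {1,2}, take 1 (1->1 ok)
  t7 'y' -> {1,2}, take 1 (1->1 ok)
  t8 'y' -> {1,2}, take 2 (1->2 ok)
  t9 'y' -> {1,2}, take 1 (2->1 ok)
  t10 'y' -> {1,2}, take 1 (1->1 ok)
  t11 'y' -> {1,2}, take 2 (1->2 ok)
  t12 'x' -> {0}, take 0 (2->0 ok)
  t13 'y' -> {1,2}, take 2 (0->2 ok)
  t14 'y' -> {1,2}, take 1 (2->1 ok)
  t15 'y' -> {1,2}, take 2 (1->2 ok)
  t16 'x' -> {0}, take 0 (2->0 ok)
  t17 'y' -> {1,2}, take 2 (0->2 ok)
  t18 'y' -> {1,2}, take 1 (2->1 ok)
  t19 'y' -> {1,2}, take 1 (1->1 ok)
  t20 'y' -> {1,2}, take 1 (1->1 ok)
  t21 'y' -> {1,2}, take 1 (1->1 ok)
  t22 'y' -> {1,2}, take 1 (1->1 ok)
  t23 'y' -> {1,2}, take 1 (1->1 ok)
  t24 'y' -> {1,2}, take 2 (1->2 ok)
  t25 'x' -> {0}, take 0 (2->0 ok)
  t26 'x' -> {0}, take 0 (0->0 ok)
  t27 'x' -> {0}, take 0 (0->0 ok)
  t28 'x' -> {0}, take 0 (0->0 ok)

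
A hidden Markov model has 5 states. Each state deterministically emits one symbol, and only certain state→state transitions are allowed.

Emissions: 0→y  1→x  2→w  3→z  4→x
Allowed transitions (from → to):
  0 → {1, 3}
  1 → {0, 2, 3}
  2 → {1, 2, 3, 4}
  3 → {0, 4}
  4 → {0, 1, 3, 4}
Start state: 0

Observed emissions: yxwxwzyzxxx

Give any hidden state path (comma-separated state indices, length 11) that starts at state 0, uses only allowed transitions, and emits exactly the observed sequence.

0,1,2,1,2,3,0,3,4,4,4

  t0 'y' -> {0}, take 0 (start)
  t1 'x' -> {1,4}, take 1 (0->1 ok)
  t2 'w' -> {2}, take 2 (1->2 ok)
  t3 'x' -> {1,4}, take 1 (2->1 ok)
  t4 'w' -> {2}, take 2 (1->2 ok)
  t5 'z' -> {3}, take 3 (2->3 ok)
  t6 'y' -> {0}, take 0 (3->0 ok)
  t7 'z' -> {3}, take 3 (0->3 ok)
  t8 'x' -> {1,4}, take 4 (3->4 ok)
  t9 'x' -> {1,4}, take 4 (4->4 ok)
  t10 'x' -> {1,4}, take 4 (4->4 ok)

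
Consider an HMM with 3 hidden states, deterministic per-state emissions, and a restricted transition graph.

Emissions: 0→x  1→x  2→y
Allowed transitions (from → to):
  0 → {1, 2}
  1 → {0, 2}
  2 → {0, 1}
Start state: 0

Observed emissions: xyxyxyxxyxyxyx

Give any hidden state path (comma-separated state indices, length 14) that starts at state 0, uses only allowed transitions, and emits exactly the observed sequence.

  0: obs=x cand={0,1} pick 0 [start]
  1: obs=y cand={2} pick 2 [0->2 ok]
  2: obs=x cand={0,1} pick 0 [2->0 ok]
  3: obs=y cand={2} pick 2 [0->2 ok]
  4: obs=x cand={0,1} pick 0 [2->0 ok]
  5: obs=y cand={2} pick 2 [0->2 ok]
  6: obs=x cand={0,1} pick 1 [2->1 ok]
  7: obs=x cand={0,1} pick 0 [1->0 ok]
  8: obs=y cand={2} pick 2 [0->2 ok]
  9: obs=x cand={0,1} pick 0 [2->0 ok]
  10: obs=y cand={2} pick 2 [0->2 ok]
  11: obs=x cand={0,1} pick 1 [2->1 ok]
  12: obs=y cand={2} pick 2 [1->2 ok]
  13: obs=x cand={0,1} pick 0 [2->0 ok]

0,2,0,2,0,2,1,0,2,0,2,1,2,0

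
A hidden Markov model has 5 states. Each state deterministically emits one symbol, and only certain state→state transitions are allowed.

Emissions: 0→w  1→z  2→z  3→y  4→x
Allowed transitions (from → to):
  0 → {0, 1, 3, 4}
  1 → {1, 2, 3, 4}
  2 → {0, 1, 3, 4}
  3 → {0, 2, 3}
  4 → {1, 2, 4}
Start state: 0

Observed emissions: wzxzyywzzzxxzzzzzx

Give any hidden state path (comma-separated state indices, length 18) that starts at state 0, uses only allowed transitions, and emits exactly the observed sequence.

0,1,4,1,3,3,0,1,1,2,4,4,2,1,1,1,1,4

  pos 0: w in {0}, choose 0; start
  pos 1: z in {1,2}, choose 1; 0->1 ok
  pos 2: x in {4}, choose 4; 1->4 ok
  pos 3: z in {1,2}, choose 1; 4->1 ok
  pos 4: y in {3}, choose 3; 1->3 ok
  pos 5: y in {3}, choose 3; 3->3 ok
  pos 6: w in {0}, choose 0; 3->0 ok
  pos 7: z in {1,2}, choose 1; 0->1 ok
  pos 8: z in {1,2}, choose 1; 1->1 ok
  pos 9: z in {1,2}, choose 2; 1->2 ok
  pos 10: x in {4}, choose 4; 2->4 ok
  pos 11: x in {4}, choose 4; 4->4 ok
  pos 12: z in {1,2}, choose 2; 4->2 ok
  pos 13: z in {1,2}, choose 1; 2->1 ok
  pos 14: z in {1,2}, choose 1; 1->1 ok
  pos 15: z in {1,2}, choose 1; 1->1 ok
  pos 16: z in {1,2}, choose 1; 1->1 ok
  pos 17: x in {4}, choose 4; 1->4 ok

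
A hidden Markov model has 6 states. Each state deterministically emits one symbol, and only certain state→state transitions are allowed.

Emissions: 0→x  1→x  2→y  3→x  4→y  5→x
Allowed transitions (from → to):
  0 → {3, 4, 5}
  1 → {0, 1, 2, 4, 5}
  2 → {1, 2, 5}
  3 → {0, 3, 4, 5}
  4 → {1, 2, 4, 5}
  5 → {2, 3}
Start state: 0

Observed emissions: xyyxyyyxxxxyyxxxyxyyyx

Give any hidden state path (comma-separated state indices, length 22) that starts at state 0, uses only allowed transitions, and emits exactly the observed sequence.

0,4,4,1,4,4,4,1,0,3,5,2,2,1,5,3,4,5,2,2,2,1

  t0 'x' -> {0,1,3,5}, take 0 (start)
  t1 'y' -> {2,4}, take 4 (0->4 ok)
  t2 'y' -> {2,4}, take 4 (4->4 ok)
  t3 'x' -> {0,1,3,5}, take 1 (4->1 ok)
  t4 'y' -> {2,4}, take 4 (1->4 ok)
  t5 'y' -> {2,4}, take 4 (4->4 ok)
  t6 'y' -> {2,4}, take 4 (4->4 ok)
  t7 'x' -> {0,1,3,5}, take 1 (4->1 ok)
  t8 'x' -> {0,1,3,5}, take 0 (1->0 ok)
  t9 'x' -> {0,1,3,5}, take 3 (0->3 ok)
  t10 'x' -> {0,1,3,5}, take 5 (3->5 ok)
  t11 'y' -> {2,4}, take 2 (5->2 ok)
  t12 'y' -> {2,4}, take 2 (2->2 ok)
  t13 'x' -> {0,1,3,5}, take 1 (2->1 ok)
  t14 'x' -> {0,1,3,5}, take 5 (1->5 ok)
  t15 'x' -> {0,1,3,5}, take 3 (5->3 ok)
  t16 'y' -> {2,4}, take 4 (3->4 ok)
  t17 'x' -> {0,1,3,5}, take 5 (4->5 ok)
  t18 'y' -> {2,4}, take 2 (5->2 ok)
  t19 'y' -> {2,4}, take 2 (2->2 ok)
  t20 'y' -> {2,4}, take 2 (2->2 ok)
  t21 'x' -> {0,1,3,5}, take 1 (2->1 ok)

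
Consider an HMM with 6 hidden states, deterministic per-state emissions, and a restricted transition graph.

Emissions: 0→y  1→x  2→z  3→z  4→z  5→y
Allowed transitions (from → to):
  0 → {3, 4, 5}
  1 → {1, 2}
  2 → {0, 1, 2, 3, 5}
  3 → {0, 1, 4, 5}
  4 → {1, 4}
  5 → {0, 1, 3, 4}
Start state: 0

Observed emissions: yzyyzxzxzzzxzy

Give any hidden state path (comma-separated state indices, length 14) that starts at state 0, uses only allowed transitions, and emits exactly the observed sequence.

  t0 'y' -> {0,5}, take 0 (start)
  t1 'z' -> {2,3,4}, take 3 (0->3 ok)
  t2 'y' -> {0,5}, take 5 (3->5 ok)
  t3 'y' -> {0,5}, take 0 (5->0 ok)
  t4 'z' -> {2,3,4}, take 3 (0->3 ok)
  t5 'x' -> {1}, take 1 (3->1 ok)
  t6 'z' -> {2,3,4}, take 2 (1->2 ok)
  t7 'x' -> {1}, take 1 (2->1 ok)
  t8 'z' -> {2,3,4}, take 2 (1->2 ok)
  t9 'z' -> {2,3,4}, take 3 (2->3 ok)
  t10 'z' -> {2,3,4}, take 4 (3->4 ok)
  t11 'x' -> {1}, take 1 (4->1 ok)
  t12 'z' -> {2,3,4}, take 2 (1->2 ok)
  t13 'y' -> {0,5}, take 0 (2->0 ok)

0,3,5,0,3,1,2,1,2,3,4,1,2,0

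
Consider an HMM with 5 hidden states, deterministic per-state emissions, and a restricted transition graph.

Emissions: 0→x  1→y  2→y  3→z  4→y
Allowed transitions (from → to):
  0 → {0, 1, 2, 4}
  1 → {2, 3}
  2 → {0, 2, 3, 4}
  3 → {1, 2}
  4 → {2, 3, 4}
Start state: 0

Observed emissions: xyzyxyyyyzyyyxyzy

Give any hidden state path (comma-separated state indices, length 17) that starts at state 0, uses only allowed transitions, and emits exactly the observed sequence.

  [0] x  {0}  => 0  start
  [1] y  {1,2,4}  => 2  0->2 ok
  [2] z  {3}  => 3  2->3 ok
  [3] y  {1,2,4}  => 2  3->2 ok
  [4] x  {0}  => 0  2->0 ok
  [5] y  {1,2,4}  => 2  0->2 ok
  [6] y  {1,2,4}  => 4  2->4 ok
  [7] y  {1,2,4}  => 4  4->4 ok
  [8] y  {1,2,4}  => 4  4->4 ok
  [9] z  {3}  => 3  4->3 ok
  [10] y  {1,2,4}  => 1  3->1 ok
  [11] y  {1,2,4}  => 2  1->2 ok
  [12] y  {1,2,4}  => 2  2->2 ok
  [13] x  {0}  => 0  2->0 ok
  [14] y  {1,2,4}  => 4  0->4 ok
  [15] z  {3}  => 3  4->3 ok
  [16] y  {1,2,4}  => 2  3->2 ok

0,2,3,2,0,2,4,4,4,3,1,2,2,0,4,3,2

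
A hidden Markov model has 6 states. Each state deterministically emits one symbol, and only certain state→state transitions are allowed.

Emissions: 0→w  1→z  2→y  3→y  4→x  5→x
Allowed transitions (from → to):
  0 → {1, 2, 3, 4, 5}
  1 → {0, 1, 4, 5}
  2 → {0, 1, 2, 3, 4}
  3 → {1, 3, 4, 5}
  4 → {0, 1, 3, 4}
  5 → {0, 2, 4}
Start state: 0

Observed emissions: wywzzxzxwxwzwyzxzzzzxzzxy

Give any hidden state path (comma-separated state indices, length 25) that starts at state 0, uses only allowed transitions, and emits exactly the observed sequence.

0,2,0,1,1,4,1,4,0,5,0,1,0,2,1,4,1,1,1,1,4,1,1,4,3

  [0] w  {0}  => 0  start
  [1] y  {2,3}  => 2  0->2 ok
  [2] w  {0}  => 0  2->0 ok
  [3] z  {1}  => 1  0->1 ok
  [4] z  {1}  => 1  1->1 ok
  [5] x  {4,5}  => 4  1->4 ok
  [6] z  {1}  => 1  4->1 ok
  [7] x  {4,5}  => 4  1->4 ok
  [8] w  {0}  => 0  4->0 ok
  [9] x  {4,5}  => 5  0->5 ok
  [10] w  {0}  => 0  5->0 ok
  [11] z  {1}  => 1  0->1 ok
  [12] w  {0}  => 0  1->0 ok
  [13] y  {2,3}  => 2  0->2 ok
  [14] z  {1}  => 1  2->1 ok
  [15] x  {4,5}  => 4  1->4 ok
  [16] z  {1}  => 1  4->1 ok
  [17] z  {1}  => 1  1->1 ok
  [18] z  {1}  => 1  1->1 ok
  [19] z  {1}  => 1  1->1 ok
  [20] x  {4,5}  => 4  1->4 ok
  [21] z  {1}  => 1  4->1 ok
  [22] z  {1}  => 1  1->1 ok
  [23] x  {4,5}  => 4  1->4 ok
  [24] y  {2,3}  => 3  4->3 ok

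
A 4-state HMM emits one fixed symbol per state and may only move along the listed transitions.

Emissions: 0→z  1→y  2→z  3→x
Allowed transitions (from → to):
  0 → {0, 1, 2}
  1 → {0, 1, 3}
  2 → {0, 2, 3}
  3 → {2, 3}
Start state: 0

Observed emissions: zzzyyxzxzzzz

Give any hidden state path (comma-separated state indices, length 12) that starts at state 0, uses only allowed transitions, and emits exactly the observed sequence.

0,0,0,1,1,3,2,3,2,2,0,0

  pos 0: z in {0,2}, choose 0; start
  pos 1: z in {0,2}, choose 0; 0->0 ok
  pos 2: z in {0,2}, choose 0; 0->0 ok
  pos 3: y in {1}, choose 1; 0->1 ok
  pos 4: y in {1}, choose 1; 1->1 ok
  pos 5: x in {3}, choose 3; 1->3 ok
  pos 6: z in {0,2}, choose 2; 3->2 ok
  pos 7: x in {3}, choose 3; 2->3 ok
  pos 8: z in {0,2}, choose 2; 3->2 ok
  pos 9: z in {0,2}, choose 2; 2->2 ok
  pos 10: z in {0,2}, choose 0; 2->0 ok
  pos 11: z in {0,2}, choose 0; 0->0 ok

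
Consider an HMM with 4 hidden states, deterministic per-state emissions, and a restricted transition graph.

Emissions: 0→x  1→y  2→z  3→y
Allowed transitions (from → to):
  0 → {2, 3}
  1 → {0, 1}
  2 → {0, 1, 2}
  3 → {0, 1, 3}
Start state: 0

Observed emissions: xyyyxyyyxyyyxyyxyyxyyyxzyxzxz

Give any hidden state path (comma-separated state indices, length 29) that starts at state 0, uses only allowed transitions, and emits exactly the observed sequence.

0,3,3,3,0,3,3,1,0,3,3,3,0,3,1,0,3,1,0,3,1,1,0,2,1,0,2,0,2

  0: obs=x cand={0} pick 0 [start]
  1: obs=y cand={1,3} pick 3 [0->3 ok]
  2: obs=y cand={1,3} pick 3 [3->3 ok]
  3: obs=y cand={1,3} pick 3 [3->3 ok]
  4: obs=x cand={0} pick 0 [3->0 ok]
  5: obs=y cand={1,3} pick 3 [0->3 ok]
  6: obs=y cand={1,3} pick 3 [3->3 ok]
  7: obs=y cand={1,3} pick 1 [3->1 ok]
  8: obs=x cand={0} pick 0 [1->0 ok]
  9: obs=y cand={1,3} pick 3 [0->3 ok]
  10: obs=y cand={1,3} pick 3 [3->3 ok]
  11: obs=y cand={1,3} pick 3 [3->3 ok]
  12: obs=x cand={0} pick 0 [3->0 ok]
  13: obs=y cand={1,3} pick 3 [0->3 ok]
  14: obs=y cand={1,3} pick 1 [3->1 ok]
  15: obs=x cand={0} pick 0 [1->0 ok]
  16: obs=y cand={1,3} pick 3 [0->3 ok]
  17: obs=y cand={1,3} pick 1 [3->1 ok]
  18: obs=x cand={0} pick 0 [1->0 ok]
  19: obs=y cand={1,3} pick 3 [0->3 ok]
  20: obs=y cand={1,3} pick 1 [3->1 ok]
  21: obs=y cand={1,3} pick 1 [1->1 ok]
  22: obs=x cand={0} pick 0 [1->0 ok]
  23: obs=z cand={2} pick 2 [0->2 ok]
  24: obs=y cand={1,3} pick 1 [2->1 ok]
  25: obs=x cand={0} pick 0 [1->0 ok]
  26: obs=z cand={2} pick 2 [0->2 ok]
  27: obs=x cand={0} pick 0 [2->0 ok]
  28: obs=z cand={2} pick 2 [0->2 ok]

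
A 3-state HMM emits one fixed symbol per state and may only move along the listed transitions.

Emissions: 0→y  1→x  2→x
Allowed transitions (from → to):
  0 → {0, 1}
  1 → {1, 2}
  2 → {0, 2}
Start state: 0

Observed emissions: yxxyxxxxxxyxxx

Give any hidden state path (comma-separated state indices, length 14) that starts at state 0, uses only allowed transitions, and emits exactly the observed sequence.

0,1,2,0,1,2,2,2,2,2,0,1,1,2

  pos 0: y in {0}, choose 0; start
  pos 1: x in {1,2}, choose 1; 0->1 ok
  pos 2: x in {1,2}, choose 2; 1->2 ok
  pos 3: y in {0}, choose 0; 2->0 ok
  pos 4: x in {1,2}, choose 1; 0->1 ok
  pos 5: x in {1,2}, choose 2; 1->2 ok
  pos 6: x in {1,2}, choose 2; 2->2 ok
  pos 7: x in {1,2}, choose 2; 2->2 ok
  pos 8: x in {1,2}, choose 2; 2->2 ok
  pos 9: x in {1,2}, choose 2; 2->2 ok
  pos 10: y in {0}, choose 0; 2->0 ok
  pos 11: x in {1,2}, choose 1; 0->1 ok
  pos 12: x in {1,2}, choose 1; 1->1 ok
  pos 13: x in {1,2}, choose 2; 1->2 ok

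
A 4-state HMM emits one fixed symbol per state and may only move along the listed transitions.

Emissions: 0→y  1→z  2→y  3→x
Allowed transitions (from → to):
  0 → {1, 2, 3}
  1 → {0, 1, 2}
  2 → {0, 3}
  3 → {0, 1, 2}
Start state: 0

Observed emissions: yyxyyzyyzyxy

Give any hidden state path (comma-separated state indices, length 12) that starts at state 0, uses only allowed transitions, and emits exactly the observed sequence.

  0: obs=y cand={0,2} pick 0 [start]
  1: obs=y cand={0,2} pick 2 [0->2 ok]
  2: obs=x cand={3} pick 3 [2->3 ok]
  3: obs=y cand={0,2} pick 2 [3->2 ok]
  4: obs=y cand={0,2} pick 0 [2->0 ok]
  5: obs=z cand={1} pick 1 [0->1 ok]
  6: obs=y cand={0,2} pick 2 [1->2 ok]
  7: obs=y cand={0,2} pick 0 [2->0 ok]
  8: obs=z cand={1} pick 1 [0->1 ok]
  9: obs=y cand={0,2} pick 0 [1->0 ok]
  10: obs=x cand={3} pick 3 [0->3 ok]
  11: obs=y cand={0,2} pick 2 [3->2 ok]

0,2,3,2,0,1,2,0,1,0,3,2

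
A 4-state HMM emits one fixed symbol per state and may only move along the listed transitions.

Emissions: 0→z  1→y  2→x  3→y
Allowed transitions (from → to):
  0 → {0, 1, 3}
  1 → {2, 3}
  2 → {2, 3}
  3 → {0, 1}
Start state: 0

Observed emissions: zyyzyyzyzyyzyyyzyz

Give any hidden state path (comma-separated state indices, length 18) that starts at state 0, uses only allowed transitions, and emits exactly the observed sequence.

0,1,3,0,1,3,0,3,0,1,3,0,3,1,3,0,3,0

  t0 'z' -> {0}, take 0 (start)
  t1 'y' -> {1,3}, take 1 (0->1 ok)
  t2 'y' -> {1,3}, take 3 (1->3 ok)
  t3 'z' -> {0}, take 0 (3->0 ok)
  t4 'y' -> {1,3}, take 1 (0->1 ok)
  t5 'y' -> {1,3}, take 3 (1->3 ok)
  t6 'z' -> {0}, take 0 (3->0 ok)
  t7 'y' -> {1,3}, take 3 (0->3 ok)
  t8 'z' -> {0}, take 0 (3->0 ok)
  t9 'y' -> {1,3}, take 1 (0->1 ok)
  t10 'y' -> {1,3}, take 3 (1->3 ok)
  t11 'z' -> {0}, take 0 (3->0 ok)
  t12 'y' -> {1,3}, take 3 (0->3 ok)
  t13 'y' -> {1,3}, take 1 (3->1 ok)
  t14 'y' -> {1,3}, take 3 (1->3 ok)
  t15 'z' -> {0}, take 0 (3->0 ok)
  t16 'y' -> {1,3}, take 3 (0->3 ok)
  t17 'z' -> {0}, take 0 (3->0 ok)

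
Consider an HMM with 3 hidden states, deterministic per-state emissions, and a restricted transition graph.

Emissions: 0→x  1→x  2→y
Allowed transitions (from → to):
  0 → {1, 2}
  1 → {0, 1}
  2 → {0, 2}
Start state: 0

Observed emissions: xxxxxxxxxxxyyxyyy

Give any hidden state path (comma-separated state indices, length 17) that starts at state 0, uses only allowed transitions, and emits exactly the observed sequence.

  t0 'x' -> {0,1}, take 0 (start)
  t1 'x' -> {0,1}, take 1 (0->1 ok)
  t2 'x' -> {0,1}, take 0 (1->0 ok)
  t3 'x' -> {0,1}, take 1 (0->1 ok)
  t4 'x' -> {0,1}, take 0 (1->0 ok)
  t5 'x' -> {0,1}, take 1 (0->1 ok)
  t6 'x' -> {0,1}, take 1 (1->1 ok)
  t7 'x' -> {0,1}, take 1 (1->1 ok)
  t8 'x' -> {0,1}, take 0 (1->0 ok)
  t9 'x' -> {0,1}, take 1 (0->1 ok)
  t10 'x' -> {0,1}, take 0 (1->0 ok)
  t11 'y' -> {2}, take 2 (0->2 ok)
  t12 'y' -> {2}, take 2 (2->2 ok)
  t13 'x' -> {0,1}, take 0 (2->0 ok)
  t14 'y' -> {2}, take 2 (0->2 ok)
  t15 'y' -> {2}, take 2 (2->2 ok)
  t16 'y' -> {2}, take 2 (2->2 ok)

0,1,0,1,0,1,1,1,0,1,0,2,2,0,2,2,2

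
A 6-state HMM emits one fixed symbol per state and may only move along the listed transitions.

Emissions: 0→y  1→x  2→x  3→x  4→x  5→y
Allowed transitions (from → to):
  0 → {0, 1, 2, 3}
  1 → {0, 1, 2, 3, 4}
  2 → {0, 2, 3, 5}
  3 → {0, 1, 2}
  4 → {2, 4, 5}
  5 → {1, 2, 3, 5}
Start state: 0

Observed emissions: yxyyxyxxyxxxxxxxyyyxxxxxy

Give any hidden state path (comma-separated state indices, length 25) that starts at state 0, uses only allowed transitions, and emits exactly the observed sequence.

0,3,0,0,1,0,2,2,0,1,4,2,3,1,1,4,5,5,5,1,3,2,2,2,5

  0: obs=y cand={0,5} pick 0 [start]
  1: obs=x cand={1,2,3,4} pick 3 [0->3 ok]
  2: obs=y cand={0,5} pick 0 [3->0 ok]
  3: obs=y cand={0,5} pick 0 [0->0 ok]
  4: obs=x cand={1,2,3,4} pick 1 [0->1 ok]
  5: obs=y cand={0,5} pick 0 [1->0 ok]
  6: obs=x cand={1,2,3,4} pick 2 [0->2 ok]
  7: obs=x cand={1,2,3,4} pick 2 [2->2 ok]
  8: obs=y cand={0,5} pick 0 [2->0 ok]
  9: obs=x cand={1,2,3,4} pick 1 [0->1 ok]
  10: obs=x cand={1,2,3,4} pick 4 [1->4 ok]
  11: obs=x cand={1,2,3,4} pick 2 [4->2 ok]
  12: obs=x cand={1,2,3,4} pick 3 [2->3 ok]
  13: obs=x cand={1,2,3,4} pick 1 [3->1 ok]
  14: obs=x cand={1,2,3,4} pick 1 [1->1 ok]
  15: obs=x cand={1,2,3,4} pick 4 [1->4 ok]
  16: obs=y cand={0,5} pick 5 [4->5 ok]
  17: obs=y cand={0,5} pick 5 [5->5 ok]
  18: obs=y cand={0,5} pick 5 [5->5 ok]
  19: obs=x cand={1,2,3,4} pick 1 [5->1 ok]
  20: obs=x cand={1,2,3,4} pick 3 [1->3 ok]
  21: obs=x cand={1,2,3,4} pick 2 [3->2 ok]
  22: obs=x cand={1,2,3,4} pick 2 [2->2 ok]
  23: obs=x cand={1,2,3,4} pick 2 [2->2 ok]
  24: obs=y cand={0,5} pick 5 [2->5 ok]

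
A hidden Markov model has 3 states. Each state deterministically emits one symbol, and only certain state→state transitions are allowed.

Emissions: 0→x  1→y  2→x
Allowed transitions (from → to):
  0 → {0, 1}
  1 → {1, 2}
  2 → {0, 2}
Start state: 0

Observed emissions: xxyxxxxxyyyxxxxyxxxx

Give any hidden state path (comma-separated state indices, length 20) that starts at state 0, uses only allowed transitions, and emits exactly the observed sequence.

0,0,1,2,2,2,0,0,1,1,1,2,0,0,0,1,2,2,2,2

  [0] x  {0,2}  => 0  start
  [1] x  {0,2}  => 0  0->0 ok
  [2] y  {1}  => 1  0->1 ok
  [3] x  {0,2}  => 2  1->2 ok
  [4] x  {0,2}  => 2  2->2 ok
  [5] x  {0,2}  => 2  2->2 ok
  [6] x  {0,2}  => 0  2->0 ok
  [7] x  {0,2}  => 0  0->0 ok
  [8] y  {1}  => 1  0->1 ok
  [9] y  {1}  => 1  1->1 ok
  [10] y  {1}  => 1  1->1 ok
  [11] x  {0,2}  => 2  1->2 ok
  [12] x  {0,2}  => 0  2->0 ok
  [13] x  {0,2}  => 0  0->0 ok
  [14] x  {0,2}  => 0  0->0 ok
  [15] y  {1}  => 1  0->1 ok
  [16] x  {0,2}  => 2  1->2 ok
  [17] x  {0,2}  => 2  2->2 ok
  [18] x  {0,2}  => 2  2->2 ok
  [19] x  {0,2}  => 2  2->2 ok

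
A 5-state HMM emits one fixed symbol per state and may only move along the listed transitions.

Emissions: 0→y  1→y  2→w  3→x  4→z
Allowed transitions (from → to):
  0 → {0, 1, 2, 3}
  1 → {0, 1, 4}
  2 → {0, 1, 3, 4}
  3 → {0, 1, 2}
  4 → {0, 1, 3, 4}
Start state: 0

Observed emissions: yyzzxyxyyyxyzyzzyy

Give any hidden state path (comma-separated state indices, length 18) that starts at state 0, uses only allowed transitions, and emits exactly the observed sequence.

  [0] y  {0,1}  => 0  start
  [1] y  {0,1}  => 1  0->1 ok
  [2] z  {4}  => 4  1->4 ok
  [3] z  {4}  => 4  4->4 ok
  [4] x  {3}  => 3  4->3 ok
  [5] y  {0,1}  => 0  3->0 ok
  [6] x  {3}  => 3  0->3 ok
  [7] y  {0,1}  => 0  3->0 ok
  [8] y  {0,1}  => 1  0->1 ok
  [9] y  {0,1}  => 0  1->0 ok
  [10] x  {3}  => 3  0->3 ok
  [11] y  {0,1}  => 1  3->1 ok
  [12] z  {4}  => 4  1->4 ok
  [13] y  {0,1}  => 1  4->1 ok
  [14] z  {4}  => 4  1->4 ok
  [15] z  {4}  => 4  4->4 ok
  [16] y  {0,1}  => 1  4->1 ok
  [17] y  {0,1}  => 0  1->0 ok

0,1,4,4,3,0,3,0,1,0,3,1,4,1,4,4,1,0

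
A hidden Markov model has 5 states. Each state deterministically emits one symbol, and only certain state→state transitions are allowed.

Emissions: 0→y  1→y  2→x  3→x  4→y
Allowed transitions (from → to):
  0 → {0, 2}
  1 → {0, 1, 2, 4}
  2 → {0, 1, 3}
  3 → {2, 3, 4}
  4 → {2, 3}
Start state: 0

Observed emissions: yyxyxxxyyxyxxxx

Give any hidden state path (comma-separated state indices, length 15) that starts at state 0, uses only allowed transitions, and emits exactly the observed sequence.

  t0 'y' -> {0,1,4}, take 0 (start)
  t1 'y' -> {0,1,4}, take 0 (0->0 ok)
  t2 'x' -> {2,3}, take 2 (0->2 ok)
  t3 'y' -> {0,1,4}, take 0 (2->0 ok)
  t4 'x' -> {2,3}, take 2 (0->2 ok)
  t5 'x' -> {2,3}, take 3 (2->3 ok)
  t6 'x' -> {2,3}, take 2 (3->2 ok)
  t7 'y' -> {0,1,4}, take 1 (2->1 ok)
  t8 'y' -> {0,1,4}, take 4 (1->4 ok)
  t9 'x' -> {2,3}, take 3 (4->3 ok)
  t10 'y' -> {0,1,4}, take 4 (3->4 ok)
  t11 'x' -> {2,3}, take 3 (4->3 ok)
  t12 'x' -> {2,3}, take 2 (3->2 ok)
  t13 'x' -> {2,3}, take 3 (2->3 ok)
  t14 'x' -> {2,3}, take 2 (3->2 ok)

0,0,2,0,2,3,2,1,4,3,4,3,2,3,2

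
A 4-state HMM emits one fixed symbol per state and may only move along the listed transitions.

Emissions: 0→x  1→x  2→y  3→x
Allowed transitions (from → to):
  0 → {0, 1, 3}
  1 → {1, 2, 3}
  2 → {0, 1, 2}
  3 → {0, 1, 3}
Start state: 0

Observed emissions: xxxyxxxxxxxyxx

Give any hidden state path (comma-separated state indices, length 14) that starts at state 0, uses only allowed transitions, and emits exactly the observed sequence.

  pos 0: x in {0,1,3}, choose 0; start
  pos 1: x in {0,1,3}, choose 0; 0->0 ok
  pos 2: x in {0,1,3}, choose 1; 0->1 ok
  pos 3: y in {2}, choose 2; 1->2 ok
  pos 4: x in {0,1,3}, choose 0; 2->0 ok
  pos 5: x in {0,1,3}, choose 3; 0->3 ok
  pos 6: x in {0,1,3}, choose 3; 3->3 ok
  pos 7: x in {0,1,3}, choose 0; 3->0 ok
  pos 8: x in {0,1,3}, choose 3; 0->3 ok
  pos 9: x in {0,1,3}, choose 1; 3->1 ok
  pos 10: x in {0,1,3}, choose 1; 1->1 ok
  pos 11: y in {2}, choose 2; 1->2 ok
  pos 12: x in {0,1,3}, choose 0; 2->0 ok
  pos 13: x in {0,1,3}, choose 3; 0->3 ok

0,0,1,2,0,3,3,0,3,1,1,2,0,3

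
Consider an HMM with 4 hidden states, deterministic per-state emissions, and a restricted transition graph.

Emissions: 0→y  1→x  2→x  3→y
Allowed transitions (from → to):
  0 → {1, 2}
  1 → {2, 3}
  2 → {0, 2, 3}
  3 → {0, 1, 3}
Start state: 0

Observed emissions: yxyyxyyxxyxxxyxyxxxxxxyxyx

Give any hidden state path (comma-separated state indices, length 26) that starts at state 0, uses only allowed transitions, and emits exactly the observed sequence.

0,1,3,0,1,3,3,1,2,0,1,2,2,0,2,0,2,2,2,2,2,2,0,1,3,1

  0: obs=y cand={0,3} pick 0 [start]
  1: obs=x cand={1,2} pick 1 [0->1 ok]
  2: obs=y cand={0,3} pick 3 [1->3 ok]
  3: obs=y cand={0,3} pick 0 [3->0 ok]
  4: obs=x cand={1,2} pick 1 [0->1 ok]
  5: obs=y cand={0,3} pick 3 [1->3 ok]
  6: obs=y cand={0,3} pick 3 [3->3 ok]
  7: obs=x cand={1,2} pick 1 [3->1 ok]
  8: obs=x cand={1,2} pick 2 [1->2 ok]
  9: obs=y cand={0,3} pick 0 [2->0 ok]
  10: obs=x cand={1,2} pick 1 [0->1 ok]
  11: obs=x cand={1,2} pick 2 [1->2 ok]
  12: obs=x cand={1,2} pick 2 [2->2 ok]
  13: obs=y cand={0,3} pick 0 [2->0 ok]
  14: obs=x cand={1,2} pick 2 [0->2 ok]
  15: obs=y cand={0,3} pick 0 [2->0 ok]
  16: obs=x cand={1,2} pick 2 [0->2 ok]
  17: obs=x cand={1,2} pick 2 [2->2 ok]
  18: obs=x cand={1,2} pick 2 [2->2 ok]
  19: obs=x cand={1,2} pick 2 [2->2 ok]
  20: obs=x cand={1,2} pick 2 [2->2 ok]
  21: obs=x cand={1,2} pick 2 [2->2 ok]
  22: obs=y cand={0,3} pick 0 [2->0 ok]
  23: obs=x cand={1,2} pick 1 [0->1 ok]
  24: obs=y cand={0,3} pick 3 [1->3 ok]
  25: obs=x cand={1,2} pick 1 [3->1 ok]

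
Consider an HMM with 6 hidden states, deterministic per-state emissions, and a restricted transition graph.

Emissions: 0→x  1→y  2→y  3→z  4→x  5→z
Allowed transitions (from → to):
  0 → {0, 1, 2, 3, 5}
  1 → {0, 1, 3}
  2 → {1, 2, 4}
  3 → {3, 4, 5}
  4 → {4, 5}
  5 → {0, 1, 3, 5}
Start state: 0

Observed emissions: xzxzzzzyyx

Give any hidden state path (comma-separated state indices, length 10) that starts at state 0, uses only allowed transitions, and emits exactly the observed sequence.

0,5,0,5,3,3,5,1,1,0

  pos 0: x in {0,4}, choose 0; start
  pos 1: z in {3,5}, choose 5; 0->5 ok
  pos 2: x in {0,4}, choose 0; 5->0 ok
  pos 3: z in {3,5}, choose 5; 0->5 ok
  pos 4: z in {3,5}, choose 3; 5->3 ok
  pos 5: z in {3,5}, choose 3; 3->3 ok
  pos 6: z in {3,5}, choose 5; 3->5 ok
  pos 7: y in {1,2}, choose 1; 5->1 ok
  pos 8: y in {1,2}, choose 1; 1->1 ok
  pos 9: x in {0,4}, choose 0; 1->0 ok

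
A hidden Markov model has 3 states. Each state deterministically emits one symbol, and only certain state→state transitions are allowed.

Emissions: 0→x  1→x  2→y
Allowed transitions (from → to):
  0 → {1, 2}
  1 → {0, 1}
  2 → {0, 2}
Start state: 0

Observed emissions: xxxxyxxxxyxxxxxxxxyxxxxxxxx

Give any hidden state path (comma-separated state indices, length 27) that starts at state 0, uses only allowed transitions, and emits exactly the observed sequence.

0,1,1,0,2,0,1,1,0,2,0,1,0,1,0,1,1,0,2,0,1,1,0,1,0,1,0

  pos 0: x in {0,1}, choose 0; start
  pos 1: x in {0,1}, choose 1; 0->1 ok
  pos 2: x in {0,1}, choose 1; 1->1 ok
  pos 3: x in {0,1}, choose 0; 1->0 ok
  pos 4: y in {2}, choose 2; 0->2 ok
  pos 5: x in {0,1}, choose 0; 2->0 ok
  pos 6: x in {0,1}, choose 1; 0->1 ok
  pos 7: x in {0,1}, choose 1; 1->1 ok
  pos 8: x in {0,1}, choose 0; 1->0 ok
  pos 9: y in {2}, choose 2; 0->2 ok
  pos 10: x in {0,1}, choose 0; 2->0 ok
  pos 11: x in {0,1}, choose 1; 0->1 ok
  pos 12: x in {0,1}, choose 0; 1->0 ok
  pos 13: x in {0,1}, choose 1; 0->1 ok
  pos 14: x in {0,1}, choose 0; 1->0 ok
  pos 15: x in {0,1}, choose 1; 0->1 ok
  pos 16: x in {0,1}, choose 1; 1->1 ok
  pos 17: x in {0,1}, choose 0; 1->0 ok
  pos 18: y in {2}, choose 2; 0->2 ok
  pos 19: x in {0,1}, choose 0; 2->0 ok
  pos 20: x in {0,1}, choose 1; 0->1 ok
  pos 21: x in {0,1}, choose 1; 1->1 ok
  pos 22: x in {0,1}, choose 0; 1->0 ok
  pos 23: x in {0,1}, choose 1; 0->1 ok
  pos 24: x in {0,1}, choose 0; 1->0 ok
  pos 25: x in {0,1}, choose 1; 0->1 ok
  pos 26: x in {0,1}, choose 0; 1->0 ok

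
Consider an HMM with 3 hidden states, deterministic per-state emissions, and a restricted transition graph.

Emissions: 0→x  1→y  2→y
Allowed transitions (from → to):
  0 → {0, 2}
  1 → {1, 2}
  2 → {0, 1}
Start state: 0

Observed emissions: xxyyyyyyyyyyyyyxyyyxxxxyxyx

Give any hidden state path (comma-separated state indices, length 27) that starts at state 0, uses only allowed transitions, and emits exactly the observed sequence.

0,0,2,1,1,1,2,1,1,2,1,1,2,1,2,0,2,1,2,0,0,0,0,2,0,2,0

  t0 'x' -> {0}, take 0 (start)
  t1 'x' -> {0}, take 0 (0->0 ok)
  t2 'y' -> {1,2}, take 2 (0->2 ok)
  t3 'y' -> {1,2}, take 1 (2->1 ok)
  t4 'y' -> {1,2}, take 1 (1->1 ok)
  t5 'y' -> {1,2}, take 1 (1->1 ok)
  t6 'y' -> {1,2}, take 2 (1->2 ok)
  t7 'y' -> {1,2}, take 1 (2->1 ok)
  t8 'y' -> {1,2}, take 1 (1->1 ok)
  t9 'y' -> {1,2}, take 2 (1->2 ok)
  t10 'y' -> {1,2}, take 1 (2->1 ok)
  t11 'y' -> {1,2}, take 1 (1->1 ok)
  t12 'y' -> {1,2}, take 2 (1->2 ok)
  t13 'y' -> {1,2}, take 1 (2->1 ok)
  t14 'y' -> {1,2}, take 2 (1->2 ok)
  t15 'x' -> {0}, take 0 (2->0 ok)
  t16 'y' -> {1,2}, take 2 (0->2 ok)
  t17 'y' -> {1,2}, take 1 (2->1 ok)
  t18 'y' -> {1,2}, take 2 (1->2 ok)
  t19 'x' -> {0}, take 0 (2->0 ok)
  t20 'x' -> {0}, take 0 (0->0 ok)
  t21 'x' -> {0}, take 0 (0->0 ok)
  t22 'x' -> {0}, take 0 (0->0 ok)
  t23 'y' -> {1,2}, take 2 (0->2 ok)
  t24 'x' -> {0}, take 0 (2->0 ok)
  t25 'y' -> {1,2}, take 2 (0->2 ok)
  t26 'x' -> {0}, take 0 (2->0 ok)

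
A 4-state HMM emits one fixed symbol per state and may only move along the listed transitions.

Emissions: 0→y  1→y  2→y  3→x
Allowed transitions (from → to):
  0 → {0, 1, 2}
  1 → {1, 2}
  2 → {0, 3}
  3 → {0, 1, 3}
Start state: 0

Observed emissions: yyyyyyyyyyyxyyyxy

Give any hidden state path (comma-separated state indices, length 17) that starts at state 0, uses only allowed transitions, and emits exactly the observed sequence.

0,2,0,0,2,0,2,0,0,1,2,3,1,1,2,3,1

  t0 'y' -> {0,1,2}, take 0 (start)
  t1 'y' -> {0,1,2}, take 2 (0->2 ok)
  t2 'y' -> {0,1,2}, take 0 (2->0 ok)
  t3 'y' -> {0,1,2}, take 0 (0->0 ok)
  t4 'y' -> {0,1,2}, take 2 (0->2 ok)
  t5 'y' -> {0,1,2}, take 0 (2->0 ok)
  t6 'y' -> {0,1,2}, take 2 (0->2 ok)
  t7 'y' -> {0,1,2}, take 0 (2->0 ok)
  t8 'y' -> {0,1,2}, take 0 (0->0 ok)
  t9 'y' -> {0,1,2}, take 1 (0->1 ok)
  t10 'y' -> {0,1,2}, take 2 (1->2 ok)
  t11 'x' -> {3}, take 3 (2->3 ok)
  t12 'y' -> {0,1,2}, take 1 (3->1 ok)
  t13 'y' -> {0,1,2}, take 1 (1->1 ok)
  t14 'y' -> {0,1,2}, take 2 (1->2 ok)
  t15 'x' -> {3}, take 3 (2->3 ok)
  t16 'y' -> {0,1,2}, take 1 (3->1 ok)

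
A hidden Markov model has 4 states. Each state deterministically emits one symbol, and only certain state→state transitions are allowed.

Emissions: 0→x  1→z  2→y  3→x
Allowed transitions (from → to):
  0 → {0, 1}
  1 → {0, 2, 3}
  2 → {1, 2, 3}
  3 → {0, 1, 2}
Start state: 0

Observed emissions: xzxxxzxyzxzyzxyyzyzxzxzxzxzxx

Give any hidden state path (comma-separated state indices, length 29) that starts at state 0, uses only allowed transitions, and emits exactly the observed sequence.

  pos 0: x in {0,3}, choose 0; start
  pos 1: z in {1}, choose 1; 0->1 ok
  pos 2: x in {0,3}, choose 0; 1->0 ok
  pos 3: x in {0,3}, choose 0; 0->0 ok
  pos 4: x in {0,3}, choose 0; 0->0 ok
  pos 5: z in {1}, choose 1; 0->1 ok
  pos 6: x in {0,3}, choose 3; 1->3 ok
  pos 7: y in {2}, choose 2; 3->2 ok
  pos 8: z in {1}, choose 1; 2->1 ok
  pos 9: x in {0,3}, choose 3; 1->3 ok
  pos 10: z in {1}, choose 1; 3->1 ok
  pos 11: y in {2}, choose 2; 1->2 ok
  pos 12: z in {1}, choose 1; 2->1 ok
  pos 13: x in {0,3}, choose 3; 1->3 ok
  pos 14: y in {2}, choose 2; 3->2 ok
  pos 15: y in {2}, choose 2; 2->2 ok
  pos 16: z in {1}, choose 1; 2->1 ok
  pos 17: y in {2}, choose 2; 1->2 ok
  pos 18: z in {1}, choose 1; 2->1 ok
  pos 19: x in {0,3}, choose 0; 1->0 ok
  pos 20: z in {1}, choose 1; 0->1 ok
  pos 21: x in {0,3}, choose 3; 1->3 ok
  pos 22: z in {1}, choose 1; 3->1 ok
  pos 23: x in {0,3}, choose 0; 1->0 ok
  pos 24: z in {1}, choose 1; 0->1 ok
  pos 25: x in {0,3}, choose 0; 1->0 ok
  pos 26: z in {1}, choose 1; 0->1 ok
  pos 27: x in {0,3}, choose 0; 1->0 ok
  pos 28: x in {0,3}, choose 0; 0->0 ok

0,1,0,0,0,1,3,2,1,3,1,2,1,3,2,2,1,2,1,0,1,3,1,0,1,0,1,0,0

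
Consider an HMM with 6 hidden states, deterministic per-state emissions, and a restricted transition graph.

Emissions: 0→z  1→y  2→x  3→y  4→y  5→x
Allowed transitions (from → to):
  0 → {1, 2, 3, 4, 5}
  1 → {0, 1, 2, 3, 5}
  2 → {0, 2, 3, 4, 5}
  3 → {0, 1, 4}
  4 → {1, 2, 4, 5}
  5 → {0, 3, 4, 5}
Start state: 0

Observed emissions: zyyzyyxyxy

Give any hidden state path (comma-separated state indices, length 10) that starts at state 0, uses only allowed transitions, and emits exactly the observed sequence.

0,1,1,0,3,1,5,4,2,4

  0: obs=z cand={0} pick 0 [start]
  1: obs=y cand={1,3,4} pick 1 [0->1 ok]
  2: obs=y cand={1,3,4} pick 1 [1->1 ok]
  3: obs=z cand={0} pick 0 [1->0 ok]
  4: obs=y cand={1,3,4} pick 3 [0->3 ok]
  5: obs=y cand={1,3,4} pick 1 [3->1 ok]
  6: obs=x cand={2,5} pick 5 [1->5 ok]
  7: obs=y cand={1,3,4} pick 4 [5->4 ok]
  8: obs=x cand={2,5} pick 2 [4->2 ok]
  9: obs=y cand={1,3,4} pick 4 [2->4 ok]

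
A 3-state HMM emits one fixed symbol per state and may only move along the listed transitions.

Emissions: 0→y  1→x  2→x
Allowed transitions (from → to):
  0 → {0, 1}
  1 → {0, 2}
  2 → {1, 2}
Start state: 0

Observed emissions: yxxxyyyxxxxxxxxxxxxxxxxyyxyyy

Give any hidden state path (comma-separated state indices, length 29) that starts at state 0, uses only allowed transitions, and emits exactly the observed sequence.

  [0] y  {0}  => 0  start
  [1] x  {1,2}  => 1  0->1 ok
  [2] x  {1,2}  => 2  1->2 ok
  [3] x  {1,2}  => 1  2->1 ok
  [4] y  {0}  => 0  1->0 ok
  [5] y  {0}  => 0  0->0 ok
  [6] y  {0}  => 0  0->0 ok
  [7] x  {1,2}  => 1  0->1 ok
  [8] x  {1,2}  => 2  1->2 ok
  [9] x  {1,2}  => 1  2->1 ok
  [10] x  {1,2}  => 2  1->2 ok
  [11] x  {1,2}  => 2  2->2 ok
  [12] x  {1,2}  => 2  2->2 ok
  [13] x  {1,2}  => 2  2->2 ok
  [14] x  {1,2}  => 2  2->2 ok
  [15] x  {1,2}  => 2  2->2 ok
  [16] x  {1,2}  => 2  2->2 ok
  [17] x  {1,2}  => 2  2->2 ok
  [18] x  {1,2}  => 2  2->2 ok
  [19] x  {1,2}  => 2  2->2 ok
  [20] x  {1,2}  => 2  2->2 ok
  [21] x  {1,2}  => 2  2->2 ok
  [22] x  {1,2}  => 1  2->1 ok
  [23] y  {0}  => 0  1->0 ok
  [24] y  {0}  => 0  0->0 ok
  [25] x  {1,2}  => 1  0->1 ok
  [26] y  {0}  => 0  1->0 ok
  [27] y  {0}  => 0  0->0 ok
  [28] y  {0}  => 0  0->0 ok

0,1,2,1,0,0,0,1,2,1,2,2,2,2,2,2,2,2,2,2,2,2,1,0,0,1,0,0,0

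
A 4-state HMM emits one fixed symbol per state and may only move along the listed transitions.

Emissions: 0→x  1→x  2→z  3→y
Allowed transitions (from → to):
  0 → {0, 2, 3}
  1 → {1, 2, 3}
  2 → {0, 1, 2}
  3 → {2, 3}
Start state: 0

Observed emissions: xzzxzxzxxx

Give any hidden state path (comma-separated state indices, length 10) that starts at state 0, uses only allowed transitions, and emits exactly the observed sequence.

0,2,2,1,2,1,2,0,0,0

  0: obs=x cand={0,1} pick 0 [start]
  1: obs=z cand={2} pick 2 [0->2 ok]
  2: obs=z cand={2} pick 2 [2->2 ok]
  3: obs=x cand={0,1} pick 1 [2->1 ok]
  4: obs=z cand={2} pick 2 [1->2 ok]
  5: obs=x cand={0,1} pick 1 [2->1 ok]
  6: obs=z cand={2} pick 2 [1->2 ok]
  7: obs=x cand={0,1} pick 0 [2->0 ok]
  8: obs=x cand={0,1} pick 0 [0->0 ok]
  9: obs=x cand={0,1} pick 0 [0->0 ok]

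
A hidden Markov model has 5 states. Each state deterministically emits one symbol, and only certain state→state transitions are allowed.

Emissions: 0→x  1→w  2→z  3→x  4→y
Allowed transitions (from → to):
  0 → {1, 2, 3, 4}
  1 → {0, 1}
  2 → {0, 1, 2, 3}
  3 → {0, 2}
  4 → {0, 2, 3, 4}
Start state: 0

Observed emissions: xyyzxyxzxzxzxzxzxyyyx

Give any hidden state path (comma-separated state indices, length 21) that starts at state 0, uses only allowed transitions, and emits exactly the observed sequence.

0,4,4,2,0,4,3,2,3,2,0,2,0,2,3,2,0,4,4,4,3

  pos 0: x in {0,3}, choose 0; start
  pos 1: y in {4}, choose 4; 0->4 ok
  pos 2: y in {4}, choose 4; 4->4 ok
  pos 3: z in {2}, choose 2; 4->2 ok
  pos 4: x in {0,3}, choose 0; 2->0 ok
  pos 5: y in {4}, choose 4; 0->4 ok
  pos 6: x in {0,3}, choose 3; 4->3 ok
  pos 7: z in {2}, choose 2; 3->2 ok
  pos 8: x in {0,3}, choose 3; 2->3 ok
  pos 9: z in {2}, choose 2; 3->2 ok
  pos 10: x in {0,3}, choose 0; 2->0 ok
  pos 11: z in {2}, choose 2; 0->2 ok
  pos 12: x in {0,3}, choose 0; 2->0 ok
  pos 13: z in {2}, choose 2; 0->2 ok
  pos 14: x in {0,3}, choose 3; 2->3 ok
  pos 15: z in {2}, choose 2; 3->2 ok
  pos 16: x in {0,3}, choose 0; 2->0 ok
  pos 17: y in {4}, choose 4; 0->4 ok
  pos 18: y in {4}, choose 4; 4->4 ok
  pos 19: y in {4}, choose 4; 4->4 ok
  pos 20: x in {0,3}, choose 3; 4->3 ok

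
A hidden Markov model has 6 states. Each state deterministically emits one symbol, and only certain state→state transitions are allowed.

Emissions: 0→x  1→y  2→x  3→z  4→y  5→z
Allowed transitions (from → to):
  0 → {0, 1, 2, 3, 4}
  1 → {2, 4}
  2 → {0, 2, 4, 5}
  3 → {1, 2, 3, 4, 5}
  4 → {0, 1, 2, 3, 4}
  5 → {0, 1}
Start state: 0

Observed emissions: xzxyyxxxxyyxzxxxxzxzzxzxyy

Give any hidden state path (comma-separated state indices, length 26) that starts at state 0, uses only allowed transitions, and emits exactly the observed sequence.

  pos 0: x in {0,2}, choose 0; start
  pos 1: z in {3,5}, choose 3; 0->3 ok
  pos 2: x in {0,2}, choose 2; 3->2 ok
  pos 3: y in {1,4}, choose 4; 2->4 ok
  pos 4: y in {1,4}, choose 1; 4->1 ok
  pos 5: x in {0,2}, choose 2; 1->2 ok
  pos 6: x in {0,2}, choose 2; 2->2 ok
  pos 7: x in {0,2}, choose 0; 2->0 ok
  pos 8: x in {0,2}, choose 0; 0->0 ok
  pos 9: y in {1,4}, choose 4; 0->4 ok
  pos 10: y in {1,4}, choose 1; 4->1 ok
  pos 11: x in {0,2}, choose 2; 1->2 ok
  pos 12: z in {3,5}, choose 5; 2->5 ok
  pos 13: x in {0,2}, choose 0; 5->0 ok
  pos 14: x in {0,2}, choose 0; 0->0 ok
  pos 15: x in {0,2}, choose 0; 0->0 ok
  pos 16: x in {0,2}, choose 2; 0->2 ok
  pos 17: z in {3,5}, choose 5; 2->5 ok
  pos 18: x in {0,2}, choose 0; 5->0 ok
  pos 19: z in {3,5}, choose 3; 0->3 ok
  pos 20: z in {3,5}, choose 3; 3->3 ok
  pos 21: x in {0,2}, choose 2; 3->2 ok
  pos 22: z in {3,5}, choose 5; 2->5 ok
  pos 23: x in {0,2}, choose 0; 5->0 ok
  pos 24: y in {1,4}, choose 1; 0->1 ok
  pos 25: y in {1,4}, choose 4; 1->4 ok

0,3,2,4,1,2,2,0,0,4,1,2,5,0,0,0,2,5,0,3,3,2,5,0,1,4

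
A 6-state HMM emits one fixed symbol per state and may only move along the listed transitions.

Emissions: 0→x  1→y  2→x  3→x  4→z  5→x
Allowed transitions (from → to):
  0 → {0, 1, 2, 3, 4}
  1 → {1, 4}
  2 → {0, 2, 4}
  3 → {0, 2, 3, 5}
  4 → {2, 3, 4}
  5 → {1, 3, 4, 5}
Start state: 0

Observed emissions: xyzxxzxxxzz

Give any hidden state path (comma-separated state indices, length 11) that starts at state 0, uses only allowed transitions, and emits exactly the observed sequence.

0,1,4,2,0,4,2,0,0,4,4

  [0] x  {0,2,3,5}  => 0  start
  [1] y  {1}  => 1  0->1 ok
  [2] z  {4}  => 4  1->4 ok
  [3] x  {0,2,3,5}  => 2  4->2 ok
  [4] x  {0,2,3,5}  => 0  2->0 ok
  [5] z  {4}  => 4  0->4 ok
  [6] x  {0,2,3,5}  => 2  4->2 ok
  [7] x  {0,2,3,5}  => 0  2->0 ok
  [8] x  {0,2,3,5}  => 0  0->0 ok
  [9] z  {4}  => 4  0->4 ok
  [10] z  {4}  => 4  4->4 ok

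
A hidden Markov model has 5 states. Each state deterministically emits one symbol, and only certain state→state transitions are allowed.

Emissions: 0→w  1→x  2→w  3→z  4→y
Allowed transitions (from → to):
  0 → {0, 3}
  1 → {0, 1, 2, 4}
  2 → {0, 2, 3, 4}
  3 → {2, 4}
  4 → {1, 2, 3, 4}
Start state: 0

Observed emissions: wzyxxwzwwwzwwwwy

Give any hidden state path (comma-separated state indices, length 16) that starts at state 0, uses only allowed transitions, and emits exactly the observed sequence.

  0: obs=w cand={0,2} pick 0 [start]
  1: obs=z cand={3} pick 3 [0->3 ok]
  2: obs=y cand={4} pick 4 [3->4 ok]
  3: obs=x cand={1} pick 1 [4->1 ok]
  4: obs=x cand={1} pick 1 [1->1 ok]
  5: obs=w cand={0,2} pick 2 [1->2 ok]
  6: obs=z cand={3} pick 3 [2->3 ok]
  7: obs=w cand={0,2} pick 2 [3->2 ok]
  8: obs=w cand={0,2} pick 2 [2->2 ok]
  9: obs=w cand={0,2} pick 0 [2->0 ok]
  10: obs=z cand={3} pick 3 [0->3 ok]
  11: obs=w cand={0,2} pick 2 [3->2 ok]
  12: obs=w cand={0,2} pick 2 [2->2 ok]
  13: obs=w cand={0,2} pick 2 [2->2 ok]
  14: obs=w cand={0,2} pick 2 [2->2 ok]
  15: obs=y cand={4} pick 4 [2->4 ok]

0,3,4,1,1,2,3,2,2,0,3,2,2,2,2,4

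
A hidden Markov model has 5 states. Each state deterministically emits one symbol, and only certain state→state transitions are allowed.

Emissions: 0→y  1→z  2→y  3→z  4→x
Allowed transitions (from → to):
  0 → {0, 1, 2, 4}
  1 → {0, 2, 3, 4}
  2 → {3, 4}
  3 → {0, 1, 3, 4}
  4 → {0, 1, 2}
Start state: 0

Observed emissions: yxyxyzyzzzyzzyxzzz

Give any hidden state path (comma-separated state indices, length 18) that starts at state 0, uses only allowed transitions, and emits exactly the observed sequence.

  0: obs=y cand={0,2} pick 0 [start]
  1: obs=x cand={4} pick 4 [0->4 ok]
  2: obs=y cand={0,2} pick 2 [4->2 ok]
  3: obs=x cand={4} pick 4 [2->4 ok]
  4: obs=y cand={0,2} pick 2 [4->2 ok]
  5: obs=z cand={1,3} pick 3 [2->3 ok]
  6: obs=y cand={0,2} pick 0 [3->0 ok]
  7: obs=z cand={1,3} pick 1 [0->1 ok]
  8: obs=z cand={1,3} pick 3 [1->3 ok]
  9: obs=z cand={1,3} pick 1 [3->1 ok]
  10: obs=y cand={0,2} pick 2 [1->2 ok]
  11: obs=z cand={1,3} pick 3 [2->3 ok]
  12: obs=z cand={1,3} pick 1 [3->1 ok]
  13: obs=y cand={0,2} pick 2 [1->2 ok]
  14: obs=x cand={4} pick 4 [2->4 ok]
  15: obs=z cand={1,3} pick 1 [4->1 ok]
  16: obs=z cand={1,3} pick 3 [1->3 ok]
  17: obs=z cand={1,3} pick 3 [3->3 ok]

0,4,2,4,2,3,0,1,3,1,2,3,1,2,4,1,3,3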